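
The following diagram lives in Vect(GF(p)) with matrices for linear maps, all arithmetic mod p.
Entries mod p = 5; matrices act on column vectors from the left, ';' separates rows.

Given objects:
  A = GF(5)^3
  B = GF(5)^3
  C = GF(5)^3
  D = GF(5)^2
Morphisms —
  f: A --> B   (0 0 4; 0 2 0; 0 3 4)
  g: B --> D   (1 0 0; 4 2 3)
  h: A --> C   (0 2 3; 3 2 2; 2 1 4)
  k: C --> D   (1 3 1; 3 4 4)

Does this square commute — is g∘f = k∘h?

Answer: DOES NOT COMMUTE

Work:
Along f;g (path 1):
  e0=[1,0,0] f-->[0,0,0] g-->[0,0]
  e1=[0,1,0] f-->[0,2,3] g-->[0,3]
  e2=[0,0,1] f-->[4,0,4] g-->[4,3]
  composite₁ = (0 0 4; 0 3 3)
Along h;k (path 2):
  e0=[1,0,0] h-->[0,3,2] k-->[1,0]
  e1=[0,1,0] h-->[2,2,1] k-->[4,3]
  e2=[0,0,1] h-->[3,2,4] k-->[3,3]
  composite₂ = (1 4 3; 0 3 3)
Equal? differ; not commutative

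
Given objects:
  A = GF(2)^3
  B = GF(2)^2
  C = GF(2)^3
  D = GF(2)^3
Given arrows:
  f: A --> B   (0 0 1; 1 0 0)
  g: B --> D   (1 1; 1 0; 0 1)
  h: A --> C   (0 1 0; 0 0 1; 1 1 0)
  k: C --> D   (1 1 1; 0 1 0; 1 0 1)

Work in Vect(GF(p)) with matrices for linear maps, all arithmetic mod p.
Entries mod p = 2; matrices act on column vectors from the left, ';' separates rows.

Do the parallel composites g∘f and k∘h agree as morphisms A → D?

Answer: COMMUTES

Trace:
1) trace f;g:
  e0=⟨1,0,0⟩ f-->⟨0,1⟩ g-->⟨1,0,1⟩
  e1=⟨0,1,0⟩ f-->⟨0,0⟩ g-->⟨0,0,0⟩
  e2=⟨0,0,1⟩ f-->⟨1,0⟩ g-->⟨1,1,0⟩
  ⟦path⟧₁ = (1 0 1; 0 0 1; 1 0 0)
2) trace h;k:
  e0=⟨1,0,0⟩ h-->⟨0,0,1⟩ k-->⟨1,0,1⟩
  e1=⟨0,1,0⟩ h-->⟨1,0,1⟩ k-->⟨0,0,0⟩
  e2=⟨0,0,1⟩ h-->⟨0,1,0⟩ k-->⟨1,1,0⟩
  ⟦path⟧₂ = (1 0 1; 0 0 1; 1 0 0)
Equal? YES — commutes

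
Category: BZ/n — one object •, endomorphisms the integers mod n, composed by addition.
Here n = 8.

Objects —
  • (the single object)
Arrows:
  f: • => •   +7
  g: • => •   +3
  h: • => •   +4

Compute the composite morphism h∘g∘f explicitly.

Answer: +6

Derivation:
  0 +7≡7 +3≡2 +4≡6  (mod 8)
result: +6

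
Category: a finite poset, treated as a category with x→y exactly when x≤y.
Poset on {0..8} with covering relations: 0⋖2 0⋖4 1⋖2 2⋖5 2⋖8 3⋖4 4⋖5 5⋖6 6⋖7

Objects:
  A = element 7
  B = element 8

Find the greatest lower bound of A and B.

Answer: A∧B = 2

Derivation:
{x : x≤A ∧ x≤B} = {0,1,2}  (A=7, B=8)
  0 ≤ 2
  1 ≤ 2
  2 ≤ 2
glb = 2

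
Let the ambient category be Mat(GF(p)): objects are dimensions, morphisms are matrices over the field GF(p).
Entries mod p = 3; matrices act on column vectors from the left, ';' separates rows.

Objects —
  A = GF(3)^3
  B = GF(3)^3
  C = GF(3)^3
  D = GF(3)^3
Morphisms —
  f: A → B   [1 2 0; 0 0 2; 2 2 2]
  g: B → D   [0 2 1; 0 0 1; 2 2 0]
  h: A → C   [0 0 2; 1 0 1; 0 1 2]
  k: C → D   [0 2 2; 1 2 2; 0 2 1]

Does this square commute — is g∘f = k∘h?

Answer: COMMUTES

Derivation:
Along f;g (path 1):
  e0=(1,0,0) f→(1,0,2) g→(2,2,2)
  e1=(0,1,0) f→(2,0,2) g→(2,2,1)
  e2=(0,0,1) f→(0,2,2) g→(0,2,1)
  result₁ = [2 2 0; 2 2 2; 2 1 1]
Along h;k (path 2):
  e0=(1,0,0) h→(0,1,0) k→(2,2,2)
  e1=(0,1,0) h→(0,0,1) k→(2,2,1)
  e2=(0,0,1) h→(2,1,2) k→(0,2,1)
  result₂ = [2 2 0; 2 2 2; 2 1 1]
Equal? equal; square commutes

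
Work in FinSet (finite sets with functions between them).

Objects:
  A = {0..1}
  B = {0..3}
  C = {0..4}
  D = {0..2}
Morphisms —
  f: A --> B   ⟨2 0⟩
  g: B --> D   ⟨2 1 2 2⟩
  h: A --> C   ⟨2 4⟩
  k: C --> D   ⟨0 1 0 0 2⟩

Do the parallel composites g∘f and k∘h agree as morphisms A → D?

1) trace f;g:
  0 f-->2 g-->2
  1 f-->0 g-->2
  result₁ = ⟨2 2⟩
2) trace h;k:
  0 h-->2 k-->0
  1 h-->4 k-->2
  result₂ = ⟨0 2⟩
Equal? distinct morphisms ✗

Answer: DOES NOT COMMUTE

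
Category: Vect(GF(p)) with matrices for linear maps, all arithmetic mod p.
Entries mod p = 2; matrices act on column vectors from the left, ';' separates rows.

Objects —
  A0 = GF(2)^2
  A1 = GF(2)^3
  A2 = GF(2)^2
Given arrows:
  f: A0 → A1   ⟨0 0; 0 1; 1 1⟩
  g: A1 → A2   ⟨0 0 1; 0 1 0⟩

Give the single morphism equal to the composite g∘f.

Answer: ⟨1 1; 0 1⟩

Work:
  e0=(1,0) f→(0,0,1) g→(1,0)
  e1=(0,1) f→(0,1,1) g→(1,1)
⟦path⟧: ⟨1 1; 0 1⟩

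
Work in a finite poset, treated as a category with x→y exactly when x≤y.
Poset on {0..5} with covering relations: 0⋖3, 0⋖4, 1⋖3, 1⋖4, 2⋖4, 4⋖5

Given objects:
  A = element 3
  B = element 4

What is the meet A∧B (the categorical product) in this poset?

Common predecessors of 3,4: {0,1}
  maximal lower bounds 0 and 1 are incomparable: neither 0⊑1 nor 1⊑0
→ no greatest lower bound exists

Answer: NO MEET EXISTS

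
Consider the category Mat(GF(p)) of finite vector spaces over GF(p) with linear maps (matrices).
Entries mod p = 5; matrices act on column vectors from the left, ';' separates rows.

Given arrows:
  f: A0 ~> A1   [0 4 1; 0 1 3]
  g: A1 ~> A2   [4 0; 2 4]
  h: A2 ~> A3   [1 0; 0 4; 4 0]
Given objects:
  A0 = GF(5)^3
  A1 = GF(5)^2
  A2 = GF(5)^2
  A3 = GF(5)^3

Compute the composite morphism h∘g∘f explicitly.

Answer: [0 1 4; 0 3 1; 0 4 1]

Work:
  e0=(1,0,0) f~>(0,0) g~>(0,0) h~>(0,0,0)
  e1=(0,1,0) f~>(4,1) g~>(1,2) h~>(1,3,4)
  e2=(0,0,1) f~>(1,3) g~>(4,4) h~>(4,1,1)
⟦path⟧: [0 1 4; 0 3 1; 0 4 1]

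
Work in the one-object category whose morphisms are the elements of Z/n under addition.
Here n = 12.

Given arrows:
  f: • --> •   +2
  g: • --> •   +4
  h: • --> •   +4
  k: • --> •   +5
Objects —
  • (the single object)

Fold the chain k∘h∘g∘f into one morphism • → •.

  0 +2≡2 +4≡6 +4≡10 +5≡3  (mod 12)
result: +3

Answer: +3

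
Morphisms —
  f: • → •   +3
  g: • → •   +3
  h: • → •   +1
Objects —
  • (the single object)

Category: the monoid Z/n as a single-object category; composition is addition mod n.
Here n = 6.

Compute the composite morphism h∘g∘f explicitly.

Answer: +1

Work:
  0 +3≡3 +3≡0 +1≡1  (mod 6)
composite: +1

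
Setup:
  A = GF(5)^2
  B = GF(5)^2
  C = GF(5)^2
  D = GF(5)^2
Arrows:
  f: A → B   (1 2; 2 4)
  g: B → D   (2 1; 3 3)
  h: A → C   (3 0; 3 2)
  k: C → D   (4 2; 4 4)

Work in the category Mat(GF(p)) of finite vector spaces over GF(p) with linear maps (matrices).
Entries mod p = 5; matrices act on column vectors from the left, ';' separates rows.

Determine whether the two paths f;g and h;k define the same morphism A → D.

Along f;g (path 1):
  e0=(1,0) f→(1,2) g→(4,4)
  e1=(0,1) f→(2,4) g→(3,3)
  composite₁ = (4 3; 4 3)
Along h;k (path 2):
  e0=(1,0) h→(3,3) k→(3,4)
  e1=(0,1) h→(0,2) k→(4,3)
  composite₂ = (3 4; 4 3)
Equal? differ; not commutative

Answer: DOES NOT COMMUTE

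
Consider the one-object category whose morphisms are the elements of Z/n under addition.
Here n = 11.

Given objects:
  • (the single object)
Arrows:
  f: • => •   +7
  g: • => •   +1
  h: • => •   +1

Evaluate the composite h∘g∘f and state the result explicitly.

Answer: +9

Trace:
  0 +7≡7 +1≡8 +1≡9  (mod 11)
⟦path⟧: +9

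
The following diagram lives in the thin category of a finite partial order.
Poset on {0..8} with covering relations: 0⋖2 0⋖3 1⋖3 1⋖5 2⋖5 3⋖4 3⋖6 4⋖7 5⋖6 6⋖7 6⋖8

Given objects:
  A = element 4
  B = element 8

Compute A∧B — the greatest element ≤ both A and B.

Lower bounds of A=4 and B=8: {0,1,3}
  0 ≤ 3
  1 ≤ 3
  3 ≤ 3
glb = 3

Answer: A∧B = 3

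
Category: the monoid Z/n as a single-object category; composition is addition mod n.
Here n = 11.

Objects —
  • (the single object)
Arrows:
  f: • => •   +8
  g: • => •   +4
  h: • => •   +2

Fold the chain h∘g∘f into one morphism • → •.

  0 +8≡8 +4≡1 +2≡3  (mod 11)
composite: +3

Answer: +3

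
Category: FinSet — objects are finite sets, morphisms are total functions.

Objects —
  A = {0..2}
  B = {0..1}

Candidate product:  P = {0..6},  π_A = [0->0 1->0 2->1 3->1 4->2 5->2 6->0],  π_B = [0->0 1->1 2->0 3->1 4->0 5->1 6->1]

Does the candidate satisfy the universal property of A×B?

|A|·|B| = 3·2 = 6;  |P| = 7
  → cardinalities differ; no bijection possible.

Answer: NOT A VALID PRODUCT — |P|=7 ≠ |A|·|B|=6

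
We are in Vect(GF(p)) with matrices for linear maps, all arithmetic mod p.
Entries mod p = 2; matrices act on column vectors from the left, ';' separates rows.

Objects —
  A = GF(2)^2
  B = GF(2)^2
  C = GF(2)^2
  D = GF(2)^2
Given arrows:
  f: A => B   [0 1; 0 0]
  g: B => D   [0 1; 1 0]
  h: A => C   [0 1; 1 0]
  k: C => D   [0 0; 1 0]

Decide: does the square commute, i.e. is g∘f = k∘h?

Along f;g (path 1):
  e0=[1,0] f=>[0,0] g=>[0,0]
  e1=[0,1] f=>[1,0] g=>[0,1]
  ⟦path⟧₁ = [0 0; 0 1]
Along h;k (path 2):
  e0=[1,0] h=>[0,1] k=>[0,0]
  e1=[0,1] h=>[1,0] k=>[0,1]
  ⟦path⟧₂ = [0 0; 0 1]
Equal? YES — commutes

Answer: COMMUTES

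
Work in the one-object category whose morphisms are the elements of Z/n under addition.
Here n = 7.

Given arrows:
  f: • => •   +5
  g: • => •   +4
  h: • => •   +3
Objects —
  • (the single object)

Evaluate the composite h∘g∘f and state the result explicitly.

Answer: +5

Trace:
  0 +5≡5 +4≡2 +3≡5  (mod 7)
result: +5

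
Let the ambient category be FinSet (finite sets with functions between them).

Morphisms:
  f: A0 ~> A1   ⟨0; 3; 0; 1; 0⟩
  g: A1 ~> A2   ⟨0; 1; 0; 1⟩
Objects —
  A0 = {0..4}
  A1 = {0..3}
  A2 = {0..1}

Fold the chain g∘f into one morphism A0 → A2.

Answer: ⟨0; 1; 0; 1; 0⟩

Work:
  0 f~>0 g~>0
  1 f~>3 g~>1
  2 f~>0 g~>0
  3 f~>1 g~>1
  4 f~>0 g~>0
⟦path⟧: ⟨0; 1; 0; 1; 0⟩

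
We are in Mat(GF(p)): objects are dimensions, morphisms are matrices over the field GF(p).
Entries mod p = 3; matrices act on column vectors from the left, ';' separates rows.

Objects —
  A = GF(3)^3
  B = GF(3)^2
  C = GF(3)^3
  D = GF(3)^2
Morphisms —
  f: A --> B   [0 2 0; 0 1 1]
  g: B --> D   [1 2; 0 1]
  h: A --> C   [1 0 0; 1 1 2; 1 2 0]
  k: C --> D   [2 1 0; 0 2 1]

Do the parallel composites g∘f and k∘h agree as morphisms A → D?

Along f;g (path 1):
  e0=[1,0,0] f-->[0,0] g-->[0,0]
  e1=[0,1,0] f-->[2,1] g-->[1,1]
  e2=[0,0,1] f-->[0,1] g-->[2,1]
  result₁ = [0 1 2; 0 1 1]
Along h;k (path 2):
  e0=[1,0,0] h-->[1,1,1] k-->[0,0]
  e1=[0,1,0] h-->[0,1,2] k-->[1,1]
  e2=[0,0,1] h-->[0,2,0] k-->[2,1]
  result₂ = [0 1 2; 0 1 1]
Equal? equal; square commutes

Answer: COMMUTES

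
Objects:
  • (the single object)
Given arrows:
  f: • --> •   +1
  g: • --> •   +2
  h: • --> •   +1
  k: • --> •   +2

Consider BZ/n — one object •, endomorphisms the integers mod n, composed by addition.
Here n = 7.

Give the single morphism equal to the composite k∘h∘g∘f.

  0 +1≡1 +2≡3 +1≡4 +2≡6  (mod 7)
⟦path⟧: +6

Answer: +6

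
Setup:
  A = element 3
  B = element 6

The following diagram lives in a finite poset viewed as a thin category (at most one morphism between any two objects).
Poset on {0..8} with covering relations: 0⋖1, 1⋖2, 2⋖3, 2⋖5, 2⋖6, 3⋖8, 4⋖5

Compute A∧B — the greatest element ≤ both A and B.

Lower bounds of A=3 and B=6: {0,1,2}
  0 <= 2
  1 <= 2
  2 <= 2
glb = 2

Answer: A∧B = 2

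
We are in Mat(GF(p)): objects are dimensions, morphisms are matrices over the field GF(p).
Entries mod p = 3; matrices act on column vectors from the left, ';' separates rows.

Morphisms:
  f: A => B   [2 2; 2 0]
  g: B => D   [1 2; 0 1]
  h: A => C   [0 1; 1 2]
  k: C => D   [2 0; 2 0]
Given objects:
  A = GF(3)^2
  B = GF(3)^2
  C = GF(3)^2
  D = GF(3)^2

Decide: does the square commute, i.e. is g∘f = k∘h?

Path 1 = f;g:
  e0=⟨1,0⟩ f=>⟨2,2⟩ g=>⟨0,2⟩
  e1=⟨0,1⟩ f=>⟨2,0⟩ g=>⟨2,0⟩
  ⟦path⟧₁ = [0 2; 2 0]
Path 2 = h;k:
  e0=⟨1,0⟩ h=>⟨0,1⟩ k=>⟨0,0⟩
  e1=⟨0,1⟩ h=>⟨1,2⟩ k=>⟨2,2⟩
  ⟦path⟧₂ = [0 2; 0 2]
Equal? NO — does not commute

Answer: DOES NOT COMMUTE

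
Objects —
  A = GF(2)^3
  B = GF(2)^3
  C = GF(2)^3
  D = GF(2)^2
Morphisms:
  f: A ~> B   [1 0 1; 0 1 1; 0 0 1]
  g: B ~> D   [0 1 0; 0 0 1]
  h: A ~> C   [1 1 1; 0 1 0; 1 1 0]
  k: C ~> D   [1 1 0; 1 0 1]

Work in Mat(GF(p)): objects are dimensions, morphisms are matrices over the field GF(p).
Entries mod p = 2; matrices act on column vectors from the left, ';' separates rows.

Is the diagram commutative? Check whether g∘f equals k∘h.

Answer: DOES NOT COMMUTE

Work:
Along f;g (path 1):
  e0=⟨1,0,0⟩ f~>⟨1,0,0⟩ g~>⟨0,0⟩
  e1=⟨0,1,0⟩ f~>⟨0,1,0⟩ g~>⟨1,0⟩
  e2=⟨0,0,1⟩ f~>⟨1,1,1⟩ g~>⟨1,1⟩
  result₁ = [0 1 1; 0 0 1]
Along h;k (path 2):
  e0=⟨1,0,0⟩ h~>⟨1,0,1⟩ k~>⟨1,0⟩
  e1=⟨0,1,0⟩ h~>⟨1,1,1⟩ k~>⟨0,0⟩
  e2=⟨0,0,1⟩ h~>⟨1,0,0⟩ k~>⟨1,1⟩
  result₂ = [1 0 1; 0 0 1]
Equal? distinct morphisms ✗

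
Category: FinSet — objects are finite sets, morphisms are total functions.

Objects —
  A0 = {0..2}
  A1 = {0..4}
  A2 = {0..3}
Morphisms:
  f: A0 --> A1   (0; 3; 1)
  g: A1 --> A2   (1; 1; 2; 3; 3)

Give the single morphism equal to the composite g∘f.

  0 f-->0 g-->1
  1 f-->3 g-->3
  2 f-->1 g-->1
composite: (1; 3; 1)

Answer: (1; 3; 1)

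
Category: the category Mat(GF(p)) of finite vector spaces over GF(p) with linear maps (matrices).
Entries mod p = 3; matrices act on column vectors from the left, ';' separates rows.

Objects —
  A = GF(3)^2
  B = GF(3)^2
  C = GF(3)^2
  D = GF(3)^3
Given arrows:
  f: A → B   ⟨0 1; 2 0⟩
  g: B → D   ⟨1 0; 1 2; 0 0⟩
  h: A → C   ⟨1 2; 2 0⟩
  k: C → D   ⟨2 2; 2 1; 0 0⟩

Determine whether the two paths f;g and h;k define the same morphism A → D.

Along f;g (path 1):
  e0=(1,0) f→(0,2) g→(0,1,0)
  e1=(0,1) f→(1,0) g→(1,1,0)
  result₁ = ⟨0 1; 1 1; 0 0⟩
Along h;k (path 2):
  e0=(1,0) h→(1,2) k→(0,1,0)
  e1=(0,1) h→(2,0) k→(1,1,0)
  result₂ = ⟨0 1; 1 1; 0 0⟩
Equal? equal; square commutes

Answer: COMMUTES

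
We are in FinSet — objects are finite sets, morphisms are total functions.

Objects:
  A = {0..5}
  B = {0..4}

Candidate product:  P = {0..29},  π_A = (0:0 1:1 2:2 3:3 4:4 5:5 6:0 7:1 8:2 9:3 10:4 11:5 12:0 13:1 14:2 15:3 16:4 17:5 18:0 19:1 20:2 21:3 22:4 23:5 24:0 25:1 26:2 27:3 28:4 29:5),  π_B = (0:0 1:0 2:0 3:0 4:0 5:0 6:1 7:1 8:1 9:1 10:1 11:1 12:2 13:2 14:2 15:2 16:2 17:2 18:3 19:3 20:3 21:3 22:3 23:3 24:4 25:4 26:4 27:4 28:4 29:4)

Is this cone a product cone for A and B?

|A|·|B| = 6·5 = 30;  |P| = 30
Check the pairing map k ↦ (π_A(k), π_B(k)):
  0 : (0,0)
  1 : (1,0)
  2 : (2,0)
  3 : (3,0)
  4 : (4,0)
  5 : (5,0)
  6 : (0,1)
  7 : (1,1)
  8 : (2,1)
  9 : (3,1)
  10 : (4,1)
  11 : (5,1)
  12 : (0,2)
  13 : (1,2)
  14 : (2,2)
  15 : (3,2)
  16 : (4,2)
  17 : (5,2)
  18 : (0,3)
  19 : (1,3)
  20 : (2,3)
  21 : (3,3)
  22 : (4,3)
  23 : (5,3)
  24 : (0,4)
  25 : (1,4)
  26 : (2,4)
  27 : (3,4)
  28 : (4,4)
  29 : (5,4)
distinct pairs in image: 30 / 30 needed
  → bijection onto A×B; projections well-typed.

Answer: VALID PRODUCT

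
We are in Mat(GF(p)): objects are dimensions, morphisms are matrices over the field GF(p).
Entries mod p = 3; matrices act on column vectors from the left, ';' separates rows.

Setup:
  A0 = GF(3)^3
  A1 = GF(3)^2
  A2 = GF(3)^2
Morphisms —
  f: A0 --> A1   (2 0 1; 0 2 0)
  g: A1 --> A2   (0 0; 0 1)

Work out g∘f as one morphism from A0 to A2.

Answer: (0 0 0; 0 2 0)

Trace:
  e0=⟨1,0,0⟩ f-->⟨2,0⟩ g-->⟨0,0⟩
  e1=⟨0,1,0⟩ f-->⟨0,2⟩ g-->⟨0,2⟩
  e2=⟨0,0,1⟩ f-->⟨1,0⟩ g-->⟨0,0⟩
result: (0 0 0; 0 2 0)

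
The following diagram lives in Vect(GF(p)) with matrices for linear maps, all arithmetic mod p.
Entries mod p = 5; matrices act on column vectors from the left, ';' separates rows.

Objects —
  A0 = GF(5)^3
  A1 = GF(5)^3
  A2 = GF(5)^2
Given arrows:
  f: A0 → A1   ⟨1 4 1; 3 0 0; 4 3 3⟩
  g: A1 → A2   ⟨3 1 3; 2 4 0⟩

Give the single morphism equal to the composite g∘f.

  e0=(1,0,0) f→(1,3,4) g→(3,4)
  e1=(0,1,0) f→(4,0,3) g→(1,3)
  e2=(0,0,1) f→(1,0,3) g→(2,2)
⟦path⟧: ⟨3 1 2; 4 3 2⟩

Answer: ⟨3 1 2; 4 3 2⟩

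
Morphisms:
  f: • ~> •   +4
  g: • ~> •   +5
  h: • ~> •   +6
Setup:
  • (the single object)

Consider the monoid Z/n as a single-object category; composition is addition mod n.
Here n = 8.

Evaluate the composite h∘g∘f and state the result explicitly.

Answer: +7

Trace:
  0 +4≡4 +5≡1 +6≡7  (mod 8)
result: +7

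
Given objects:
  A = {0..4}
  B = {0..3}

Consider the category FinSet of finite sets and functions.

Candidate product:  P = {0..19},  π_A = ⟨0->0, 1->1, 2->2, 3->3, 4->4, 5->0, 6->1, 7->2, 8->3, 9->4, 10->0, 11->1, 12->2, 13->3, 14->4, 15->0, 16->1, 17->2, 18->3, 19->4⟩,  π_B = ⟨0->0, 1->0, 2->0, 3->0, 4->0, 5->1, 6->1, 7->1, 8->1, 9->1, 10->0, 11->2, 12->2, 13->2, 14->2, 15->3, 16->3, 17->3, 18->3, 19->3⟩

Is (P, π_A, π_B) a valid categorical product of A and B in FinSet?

Answer: NOT A VALID PRODUCT — duplicate pair at indices 0,10

Derivation:
|A|·|B| = 5·4 = 20;  |P| = 20
Check the pairing map k ↦ (π_A(k), π_B(k)):
  0 -> (0,0)
  1 -> (1,0)
  2 -> (2,0)
  3 -> (3,0)
  4 -> (4,0)
  5 -> (0,1)
  6 -> (1,1)
  7 -> (2,1)
  8 -> (3,1)
  9 -> (4,1)
  10 -> (0,0)  ✗ repeats pair of k=0
  11 -> (1,2)
  12 -> (2,2)
  13 -> (3,2)
  14 -> (4,2)
  15 -> (0,3)
  16 -> (1,3)
  17 -> (2,3)
  18 -> (3,3)
  19 -> (4,3)
distinct pairs in image: 19 / 20 needed
  → (0,0) hit at k=0 and k=10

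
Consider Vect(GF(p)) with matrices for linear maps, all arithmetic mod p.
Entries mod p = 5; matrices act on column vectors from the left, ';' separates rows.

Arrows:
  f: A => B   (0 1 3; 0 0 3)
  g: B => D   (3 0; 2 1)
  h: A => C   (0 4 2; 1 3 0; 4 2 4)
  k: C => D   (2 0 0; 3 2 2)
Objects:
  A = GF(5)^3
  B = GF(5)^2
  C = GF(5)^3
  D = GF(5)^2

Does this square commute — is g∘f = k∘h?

1) trace f;g:
  e0=(1,0,0) f=>(0,0) g=>(0,0)
  e1=(0,1,0) f=>(1,0) g=>(3,2)
  e2=(0,0,1) f=>(3,3) g=>(4,4)
  ⟦path⟧₁ = (0 3 4; 0 2 4)
2) trace h;k:
  e0=(1,0,0) h=>(0,1,4) k=>(0,0)
  e1=(0,1,0) h=>(4,3,2) k=>(3,2)
  e2=(0,0,1) h=>(2,0,4) k=>(4,4)
  ⟦path⟧₂ = (0 3 4; 0 2 4)
Equal? equal; square commutes

Answer: COMMUTES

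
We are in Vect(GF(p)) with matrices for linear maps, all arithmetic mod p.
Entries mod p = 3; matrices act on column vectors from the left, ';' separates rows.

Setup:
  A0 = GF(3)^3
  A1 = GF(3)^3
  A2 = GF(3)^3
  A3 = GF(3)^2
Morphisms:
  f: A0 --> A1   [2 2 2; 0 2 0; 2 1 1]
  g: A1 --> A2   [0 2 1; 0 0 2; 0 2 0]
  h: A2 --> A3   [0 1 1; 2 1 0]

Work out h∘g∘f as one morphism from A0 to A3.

  e0=[1,0,0] f-->[2,0,2] g-->[2,1,0] h-->[1,2]
  e1=[0,1,0] f-->[2,2,1] g-->[2,2,1] h-->[0,0]
  e2=[0,0,1] f-->[2,0,1] g-->[1,2,0] h-->[2,1]
result: [1 0 2; 2 0 1]

Answer: [1 0 2; 2 0 1]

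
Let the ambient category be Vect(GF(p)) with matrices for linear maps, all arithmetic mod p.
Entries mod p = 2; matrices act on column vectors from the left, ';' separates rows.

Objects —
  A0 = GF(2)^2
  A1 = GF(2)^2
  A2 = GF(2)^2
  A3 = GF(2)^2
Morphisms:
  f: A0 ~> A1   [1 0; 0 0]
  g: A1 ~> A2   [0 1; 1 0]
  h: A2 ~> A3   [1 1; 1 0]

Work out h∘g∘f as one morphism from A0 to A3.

Answer: [1 0; 0 0]

Derivation:
  e0=[1,0] f~>[1,0] g~>[0,1] h~>[1,0]
  e1=[0,1] f~>[0,0] g~>[0,0] h~>[0,0]
result: [1 0; 0 0]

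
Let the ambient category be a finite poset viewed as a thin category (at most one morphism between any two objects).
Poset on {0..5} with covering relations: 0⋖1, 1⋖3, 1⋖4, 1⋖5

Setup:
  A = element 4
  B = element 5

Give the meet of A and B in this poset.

Common predecessors of 4,5: {0,1}
  0 <= 1
  1 <= 1
glb = 1

Answer: A∧B = 1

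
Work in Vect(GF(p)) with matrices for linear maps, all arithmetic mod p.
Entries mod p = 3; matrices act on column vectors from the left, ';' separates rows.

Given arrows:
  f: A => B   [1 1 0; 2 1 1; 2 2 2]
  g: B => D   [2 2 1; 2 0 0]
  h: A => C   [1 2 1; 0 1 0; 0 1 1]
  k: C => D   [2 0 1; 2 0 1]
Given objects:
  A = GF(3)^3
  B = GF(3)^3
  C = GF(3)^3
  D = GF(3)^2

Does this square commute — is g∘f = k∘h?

Path 1 = f;g:
  e0=[1,0,0] f=>[1,2,2] g=>[2,2]
  e1=[0,1,0] f=>[1,1,2] g=>[0,2]
  e2=[0,0,1] f=>[0,1,2] g=>[1,0]
  result₁ = [2 0 1; 2 2 0]
Path 2 = h;k:
  e0=[1,0,0] h=>[1,0,0] k=>[2,2]
  e1=[0,1,0] h=>[2,1,1] k=>[2,2]
  e2=[0,0,1] h=>[1,0,1] k=>[0,0]
  result₂ = [2 2 0; 2 2 0]
Equal? NO — does not commute

Answer: DOES NOT COMMUTE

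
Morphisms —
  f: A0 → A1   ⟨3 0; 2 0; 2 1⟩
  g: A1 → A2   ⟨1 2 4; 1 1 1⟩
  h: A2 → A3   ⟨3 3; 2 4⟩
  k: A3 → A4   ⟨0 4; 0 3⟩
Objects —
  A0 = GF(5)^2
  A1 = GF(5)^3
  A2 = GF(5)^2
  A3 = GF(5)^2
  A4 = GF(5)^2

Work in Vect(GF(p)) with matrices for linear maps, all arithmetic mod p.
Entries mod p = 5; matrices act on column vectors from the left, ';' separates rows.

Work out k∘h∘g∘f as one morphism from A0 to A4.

  e0=⟨1,0⟩ f→⟨3,2,2⟩ g→⟨0,2⟩ h→⟨1,3⟩ k→⟨2,4⟩
  e1=⟨0,1⟩ f→⟨0,0,1⟩ g→⟨4,1⟩ h→⟨0,2⟩ k→⟨3,1⟩
⟦path⟧: ⟨2 3; 4 1⟩

Answer: ⟨2 3; 4 1⟩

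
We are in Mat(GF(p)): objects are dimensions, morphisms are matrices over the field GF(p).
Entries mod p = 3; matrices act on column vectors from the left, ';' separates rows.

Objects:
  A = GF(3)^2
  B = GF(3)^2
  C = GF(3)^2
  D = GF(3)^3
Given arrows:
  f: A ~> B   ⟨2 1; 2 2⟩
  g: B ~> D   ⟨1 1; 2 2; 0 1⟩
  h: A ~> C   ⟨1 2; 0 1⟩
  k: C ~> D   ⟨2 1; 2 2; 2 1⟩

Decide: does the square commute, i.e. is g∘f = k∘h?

Answer: DOES NOT COMMUTE

Derivation:
1) trace f;g:
  e0=(1,0) f~>(2,2) g~>(1,2,2)
  e1=(0,1) f~>(1,2) g~>(0,0,2)
  result₁ = ⟨1 0; 2 0; 2 2⟩
2) trace h;k:
  e0=(1,0) h~>(1,0) k~>(2,2,2)
  e1=(0,1) h~>(2,1) k~>(2,0,2)
  result₂ = ⟨2 2; 2 0; 2 2⟩
Equal? differ; not commutative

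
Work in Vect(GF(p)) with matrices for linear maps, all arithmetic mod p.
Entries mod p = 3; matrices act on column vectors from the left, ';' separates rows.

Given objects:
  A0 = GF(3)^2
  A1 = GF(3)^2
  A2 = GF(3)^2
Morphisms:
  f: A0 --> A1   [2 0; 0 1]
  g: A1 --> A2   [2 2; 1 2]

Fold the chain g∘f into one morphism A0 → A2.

  e0=(1,0) f-->(2,0) g-->(1,2)
  e1=(0,1) f-->(0,1) g-->(2,2)
⟦path⟧: [1 2; 2 2]

Answer: [1 2; 2 2]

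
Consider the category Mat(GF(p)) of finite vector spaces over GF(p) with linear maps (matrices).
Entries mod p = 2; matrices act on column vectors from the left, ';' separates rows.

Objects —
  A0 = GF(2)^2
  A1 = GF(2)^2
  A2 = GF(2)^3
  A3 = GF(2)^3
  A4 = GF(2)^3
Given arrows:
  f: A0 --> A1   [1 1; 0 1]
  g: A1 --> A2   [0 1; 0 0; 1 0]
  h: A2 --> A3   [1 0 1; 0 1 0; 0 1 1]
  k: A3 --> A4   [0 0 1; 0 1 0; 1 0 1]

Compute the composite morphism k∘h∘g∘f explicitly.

Answer: [1 1; 0 0; 0 1]

Work:
  e0=[1,0] f-->[1,0] g-->[0,0,1] h-->[1,0,1] k-->[1,0,0]
  e1=[0,1] f-->[1,1] g-->[1,0,1] h-->[0,0,1] k-->[1,0,1]
composite: [1 1; 0 0; 0 1]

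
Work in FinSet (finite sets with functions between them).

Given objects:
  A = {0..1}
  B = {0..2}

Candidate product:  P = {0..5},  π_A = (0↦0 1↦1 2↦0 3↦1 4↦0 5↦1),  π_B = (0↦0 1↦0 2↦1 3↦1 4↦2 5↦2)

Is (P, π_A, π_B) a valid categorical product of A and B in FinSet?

Answer: VALID PRODUCT

Trace:
|A|·|B| = 2·3 = 6;  |P| = 6
Check the pairing map k ↦ (π_A(k), π_B(k)):
  0 ↦ (0,0)
  1 ↦ (1,0)
  2 ↦ (0,1)
  3 ↦ (1,1)
  4 ↦ (0,2)
  5 ↦ (1,2)
distinct pairs in image: 6 / 6 needed
  → bijection onto A×B; projections well-typed.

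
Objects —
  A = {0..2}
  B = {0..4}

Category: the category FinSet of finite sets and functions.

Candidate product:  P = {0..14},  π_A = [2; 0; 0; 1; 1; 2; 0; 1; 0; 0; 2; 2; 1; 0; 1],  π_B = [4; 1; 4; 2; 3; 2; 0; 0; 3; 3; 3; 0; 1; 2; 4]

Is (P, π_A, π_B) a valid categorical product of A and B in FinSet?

|A|·|B| = 3·5 = 15;  |P| = 15
Check the pairing map k ↦ (π_A(k), π_B(k)):
  0 -> (2,4)
  1 -> (0,1)
  2 -> (0,4)
  3 -> (1,2)
  4 -> (1,3)
  5 -> (2,2)
  6 -> (0,0)
  7 -> (1,0)
  8 -> (0,3)
  9 -> (0,3)  ✗ repeats pair of k=8
  10 -> (2,3)
  11 -> (2,0)
  12 -> (1,1)
  13 -> (0,2)
  14 -> (1,4)
distinct pairs in image: 14 / 15 needed
  → (0,3) hit at k=8 and k=9

Answer: NOT A VALID PRODUCT — duplicate pair at indices 9,8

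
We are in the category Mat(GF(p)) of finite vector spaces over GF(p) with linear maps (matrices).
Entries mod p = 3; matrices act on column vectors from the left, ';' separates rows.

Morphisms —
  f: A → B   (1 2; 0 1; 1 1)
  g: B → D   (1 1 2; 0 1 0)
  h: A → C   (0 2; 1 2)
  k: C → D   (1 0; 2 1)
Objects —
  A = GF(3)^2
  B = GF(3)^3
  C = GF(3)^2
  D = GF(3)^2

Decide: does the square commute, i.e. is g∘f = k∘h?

Answer: DOES NOT COMMUTE

Trace:
Path 1 = f;g:
  e0=(1,0) f→(1,0,1) g→(0,0)
  e1=(0,1) f→(2,1,1) g→(2,1)
  result₁ = (0 2; 0 1)
Path 2 = h;k:
  e0=(1,0) h→(0,1) k→(0,1)
  e1=(0,1) h→(2,2) k→(2,0)
  result₂ = (0 2; 1 0)
Equal? differ; not commutative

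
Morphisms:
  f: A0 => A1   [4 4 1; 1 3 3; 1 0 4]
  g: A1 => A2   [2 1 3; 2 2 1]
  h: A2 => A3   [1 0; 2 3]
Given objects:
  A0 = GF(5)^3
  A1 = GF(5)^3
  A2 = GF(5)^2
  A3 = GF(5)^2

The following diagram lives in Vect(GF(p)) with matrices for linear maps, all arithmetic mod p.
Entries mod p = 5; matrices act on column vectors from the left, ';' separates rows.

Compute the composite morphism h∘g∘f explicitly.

  e0=(1,0,0) f=>(4,1,1) g=>(2,1) h=>(2,2)
  e1=(0,1,0) f=>(4,3,0) g=>(1,4) h=>(1,4)
  e2=(0,0,1) f=>(1,3,4) g=>(2,2) h=>(2,0)
result: [2 1 2; 2 4 0]

Answer: [2 1 2; 2 4 0]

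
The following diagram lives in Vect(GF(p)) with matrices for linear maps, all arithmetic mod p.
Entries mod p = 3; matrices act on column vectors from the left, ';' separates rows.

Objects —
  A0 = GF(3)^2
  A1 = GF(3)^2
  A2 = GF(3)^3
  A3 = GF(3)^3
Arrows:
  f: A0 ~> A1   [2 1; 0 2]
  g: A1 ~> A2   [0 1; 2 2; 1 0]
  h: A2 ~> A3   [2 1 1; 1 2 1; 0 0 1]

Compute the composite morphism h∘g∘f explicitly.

  e0=⟨1,0⟩ f~>⟨2,0⟩ g~>⟨0,1,2⟩ h~>⟨0,1,2⟩
  e1=⟨0,1⟩ f~>⟨1,2⟩ g~>⟨2,0,1⟩ h~>⟨2,0,1⟩
composite: [0 2; 1 0; 2 1]

Answer: [0 2; 1 0; 2 1]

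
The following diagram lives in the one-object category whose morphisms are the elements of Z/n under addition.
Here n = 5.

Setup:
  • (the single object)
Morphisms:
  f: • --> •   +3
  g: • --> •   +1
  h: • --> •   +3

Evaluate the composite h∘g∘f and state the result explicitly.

  0 +3≡3 +1≡4 +3≡2  (mod 5)
result: +2

Answer: +2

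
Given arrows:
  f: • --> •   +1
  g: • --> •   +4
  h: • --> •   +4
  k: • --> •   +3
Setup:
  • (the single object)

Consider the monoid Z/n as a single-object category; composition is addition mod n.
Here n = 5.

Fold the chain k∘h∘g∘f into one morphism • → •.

  0 +1≡1 +4≡0 +4≡4 +3≡2  (mod 5)
⟦path⟧: +2

Answer: +2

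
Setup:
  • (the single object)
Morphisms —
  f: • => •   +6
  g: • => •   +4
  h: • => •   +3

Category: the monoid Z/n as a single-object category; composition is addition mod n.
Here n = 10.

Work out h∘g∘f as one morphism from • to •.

Answer: +3

Derivation:
  0 +6≡6 +4≡0 +3≡3  (mod 10)
result: +3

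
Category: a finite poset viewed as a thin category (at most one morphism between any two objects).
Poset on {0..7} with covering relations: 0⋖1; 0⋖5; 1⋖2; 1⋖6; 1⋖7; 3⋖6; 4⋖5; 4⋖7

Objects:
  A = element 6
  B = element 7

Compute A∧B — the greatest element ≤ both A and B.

Answer: A∧B = 1

Derivation:
{x : x≤A ∧ x≤B} = {0,1}  (A=6, B=7)
  0 ≤ 1
  1 ≤ 1
glb = 1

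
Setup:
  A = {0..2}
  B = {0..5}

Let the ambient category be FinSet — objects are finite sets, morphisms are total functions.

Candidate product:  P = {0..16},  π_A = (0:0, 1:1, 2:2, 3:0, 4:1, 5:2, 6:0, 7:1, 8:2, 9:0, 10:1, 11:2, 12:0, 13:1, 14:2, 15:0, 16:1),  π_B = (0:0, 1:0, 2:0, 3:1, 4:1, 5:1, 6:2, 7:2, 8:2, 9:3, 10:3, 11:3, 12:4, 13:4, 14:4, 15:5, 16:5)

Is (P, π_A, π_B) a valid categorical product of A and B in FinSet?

|A|·|B| = 3·6 = 18;  |P| = 17
  → cardinalities differ; no bijection possible.

Answer: NOT A VALID PRODUCT — |P|=17 ≠ |A|·|B|=18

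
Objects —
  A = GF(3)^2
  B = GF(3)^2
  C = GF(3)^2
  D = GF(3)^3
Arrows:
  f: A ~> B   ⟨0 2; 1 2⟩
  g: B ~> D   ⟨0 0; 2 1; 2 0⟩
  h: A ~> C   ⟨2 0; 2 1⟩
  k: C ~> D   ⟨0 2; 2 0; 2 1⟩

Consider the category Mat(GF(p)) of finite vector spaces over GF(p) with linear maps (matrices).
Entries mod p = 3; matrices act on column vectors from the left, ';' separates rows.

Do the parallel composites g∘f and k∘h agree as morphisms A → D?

Along f;g (path 1):
  e0=(1,0) f~>(0,1) g~>(0,1,0)
  e1=(0,1) f~>(2,2) g~>(0,0,1)
  ⟦path⟧₁ = ⟨0 0; 1 0; 0 1⟩
Along h;k (path 2):
  e0=(1,0) h~>(2,2) k~>(1,1,0)
  e1=(0,1) h~>(0,1) k~>(2,0,1)
  ⟦path⟧₂ = ⟨1 2; 1 0; 0 1⟩
Equal? differ; not commutative

Answer: DOES NOT COMMUTE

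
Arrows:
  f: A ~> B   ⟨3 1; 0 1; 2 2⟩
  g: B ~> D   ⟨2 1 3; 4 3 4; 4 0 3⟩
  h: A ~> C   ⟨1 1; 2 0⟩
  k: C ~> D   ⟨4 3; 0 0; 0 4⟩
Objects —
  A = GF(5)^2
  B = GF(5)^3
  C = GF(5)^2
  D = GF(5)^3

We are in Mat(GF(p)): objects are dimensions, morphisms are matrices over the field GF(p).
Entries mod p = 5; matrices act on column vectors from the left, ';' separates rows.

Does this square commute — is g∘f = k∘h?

Answer: DOES NOT COMMUTE

Trace:
Along f;g (path 1):
  e0=⟨1,0⟩ f~>⟨3,0,2⟩ g~>⟨2,0,3⟩
  e1=⟨0,1⟩ f~>⟨1,1,2⟩ g~>⟨4,0,0⟩
  ⟦path⟧₁ = ⟨2 4; 0 0; 3 0⟩
Along h;k (path 2):
  e0=⟨1,0⟩ h~>⟨1,2⟩ k~>⟨0,0,3⟩
  e1=⟨0,1⟩ h~>⟨1,0⟩ k~>⟨4,0,0⟩
  ⟦path⟧₂ = ⟨0 4; 0 0; 3 0⟩
Equal? distinct morphisms ✗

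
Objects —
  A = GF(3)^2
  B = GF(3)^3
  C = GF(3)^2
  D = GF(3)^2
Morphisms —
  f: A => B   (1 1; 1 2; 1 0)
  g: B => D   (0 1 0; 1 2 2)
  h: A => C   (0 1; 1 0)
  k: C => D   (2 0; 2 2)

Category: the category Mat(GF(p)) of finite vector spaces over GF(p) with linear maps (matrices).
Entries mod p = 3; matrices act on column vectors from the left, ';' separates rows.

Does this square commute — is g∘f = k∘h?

Answer: DOES NOT COMMUTE

Trace:
1) trace f;g:
  e0=(1,0) f=>(1,1,1) g=>(1,2)
  e1=(0,1) f=>(1,2,0) g=>(2,2)
  ⟦path⟧₁ = (1 2; 2 2)
2) trace h;k:
  e0=(1,0) h=>(0,1) k=>(0,2)
  e1=(0,1) h=>(1,0) k=>(2,2)
  ⟦path⟧₂ = (0 2; 2 2)
Equal? distinct morphisms ✗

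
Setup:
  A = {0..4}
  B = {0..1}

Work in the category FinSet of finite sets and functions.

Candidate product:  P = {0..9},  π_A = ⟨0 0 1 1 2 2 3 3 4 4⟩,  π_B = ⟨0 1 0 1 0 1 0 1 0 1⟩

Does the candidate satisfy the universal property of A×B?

|A|·|B| = 5·2 = 10;  |P| = 10
Check the pairing map k ↦ (π_A(k), π_B(k)):
  0 ↦ (0,0)
  1 ↦ (0,1)
  2 ↦ (1,0)
  3 ↦ (1,1)
  4 ↦ (2,0)
  5 ↦ (2,1)
  6 ↦ (3,0)
  7 ↦ (3,1)
  8 ↦ (4,0)
  9 ↦ (4,1)
distinct pairs in image: 10 / 10 needed
  → bijection onto A×B; projections well-typed.

Answer: VALID PRODUCT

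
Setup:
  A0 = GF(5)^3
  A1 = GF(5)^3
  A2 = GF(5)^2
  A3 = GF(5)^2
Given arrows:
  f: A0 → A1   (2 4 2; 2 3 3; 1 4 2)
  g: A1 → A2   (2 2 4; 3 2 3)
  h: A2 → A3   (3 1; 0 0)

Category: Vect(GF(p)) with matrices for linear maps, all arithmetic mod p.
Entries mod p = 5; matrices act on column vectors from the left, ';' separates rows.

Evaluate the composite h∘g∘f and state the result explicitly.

Answer: (4 0 2; 0 0 0)

Work:
  e0=[1,0,0] f→[2,2,1] g→[2,3] h→[4,0]
  e1=[0,1,0] f→[4,3,4] g→[0,0] h→[0,0]
  e2=[0,0,1] f→[2,3,2] g→[3,3] h→[2,0]
composite: (4 0 2; 0 0 0)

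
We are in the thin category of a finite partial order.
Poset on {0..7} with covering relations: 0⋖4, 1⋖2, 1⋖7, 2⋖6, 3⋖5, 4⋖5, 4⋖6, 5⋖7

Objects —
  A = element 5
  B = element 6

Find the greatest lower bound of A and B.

Answer: A∧B = 4

Trace:
Common predecessors of 5,6: {0,4}
  0 ≤ 4
  4 ≤ 4
glb = 4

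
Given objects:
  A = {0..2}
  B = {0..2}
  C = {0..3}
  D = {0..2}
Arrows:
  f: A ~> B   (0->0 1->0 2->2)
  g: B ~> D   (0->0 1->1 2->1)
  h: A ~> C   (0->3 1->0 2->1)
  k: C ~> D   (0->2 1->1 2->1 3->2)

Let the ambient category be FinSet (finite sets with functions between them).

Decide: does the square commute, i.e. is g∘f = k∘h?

Answer: DOES NOT COMMUTE

Work:
Along f;g (path 1):
  0 f~>0 g~>0
  1 f~>0 g~>0
  2 f~>2 g~>1
  composite₁ = (0->0 1->0 2->1)
Along h;k (path 2):
  0 h~>3 k~>2
  1 h~>0 k~>2
  2 h~>1 k~>1
  composite₂ = (0->2 1->2 2->1)
Equal? distinct morphisms ✗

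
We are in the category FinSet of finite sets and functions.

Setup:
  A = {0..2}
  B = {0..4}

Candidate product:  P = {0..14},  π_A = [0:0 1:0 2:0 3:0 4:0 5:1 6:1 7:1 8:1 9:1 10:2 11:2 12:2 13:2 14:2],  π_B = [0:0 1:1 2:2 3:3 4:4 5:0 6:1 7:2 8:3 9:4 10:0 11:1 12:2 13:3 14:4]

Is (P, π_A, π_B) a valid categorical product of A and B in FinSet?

Answer: VALID PRODUCT

Derivation:
|A|·|B| = 3·5 = 15;  |P| = 15
Check the pairing map k ↦ (π_A(k), π_B(k)):
  0 : (0,0)
  1 : (0,1)
  2 : (0,2)
  3 : (0,3)
  4 : (0,4)
  5 : (1,0)
  6 : (1,1)
  7 : (1,2)
  8 : (1,3)
  9 : (1,4)
  10 : (2,0)
  11 : (2,1)
  12 : (2,2)
  13 : (2,3)
  14 : (2,4)
distinct pairs in image: 15 / 15 needed
  → bijection onto A×B; projections well-typed.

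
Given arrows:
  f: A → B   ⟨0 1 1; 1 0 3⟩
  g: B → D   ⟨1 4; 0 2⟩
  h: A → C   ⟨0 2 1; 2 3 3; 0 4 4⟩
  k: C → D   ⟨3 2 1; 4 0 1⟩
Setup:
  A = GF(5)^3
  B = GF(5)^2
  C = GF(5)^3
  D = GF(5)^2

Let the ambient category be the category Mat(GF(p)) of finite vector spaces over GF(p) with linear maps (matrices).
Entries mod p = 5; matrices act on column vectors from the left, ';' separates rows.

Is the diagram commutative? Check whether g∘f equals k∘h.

1) trace f;g:
  e0=[1,0,0] f→[0,1] g→[4,2]
  e1=[0,1,0] f→[1,0] g→[1,0]
  e2=[0,0,1] f→[1,3] g→[3,1]
  ⟦path⟧₁ = ⟨4 1 3; 2 0 1⟩
2) trace h;k:
  e0=[1,0,0] h→[0,2,0] k→[4,0]
  e1=[0,1,0] h→[2,3,4] k→[1,2]
  e2=[0,0,1] h→[1,3,4] k→[3,3]
  ⟦path⟧₂ = ⟨4 1 3; 0 2 3⟩
Equal? NO — does not commute

Answer: DOES NOT COMMUTE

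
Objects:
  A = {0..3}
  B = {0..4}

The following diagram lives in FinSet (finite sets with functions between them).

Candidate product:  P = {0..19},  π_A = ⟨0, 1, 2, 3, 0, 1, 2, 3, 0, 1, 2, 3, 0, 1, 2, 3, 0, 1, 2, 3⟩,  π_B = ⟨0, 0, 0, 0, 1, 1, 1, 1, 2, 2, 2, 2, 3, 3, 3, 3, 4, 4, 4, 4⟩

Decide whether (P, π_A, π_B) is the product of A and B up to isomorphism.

|A|·|B| = 4·5 = 20;  |P| = 20
Check the pairing map k ↦ (π_A(k), π_B(k)):
  0 -> (0,0)
  1 -> (1,0)
  2 -> (2,0)
  3 -> (3,0)
  4 -> (0,1)
  5 -> (1,1)
  6 -> (2,1)
  7 -> (3,1)
  8 -> (0,2)
  9 -> (1,2)
  10 -> (2,2)
  11 -> (3,2)
  12 -> (0,3)
  13 -> (1,3)
  14 -> (2,3)
  15 -> (3,3)
  16 -> (0,4)
  17 -> (1,4)
  18 -> (2,4)
  19 -> (3,4)
distinct pairs in image: 20 / 20 needed
  → bijection onto A×B; projections well-typed.

Answer: VALID PRODUCT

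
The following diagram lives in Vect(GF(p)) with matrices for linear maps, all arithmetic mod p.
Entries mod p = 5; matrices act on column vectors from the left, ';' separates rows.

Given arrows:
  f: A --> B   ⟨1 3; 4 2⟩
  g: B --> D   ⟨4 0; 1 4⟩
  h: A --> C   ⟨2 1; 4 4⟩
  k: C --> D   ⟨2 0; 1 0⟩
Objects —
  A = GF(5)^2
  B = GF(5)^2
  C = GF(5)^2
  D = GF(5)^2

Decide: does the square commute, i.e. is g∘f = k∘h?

Path 1 = f;g:
  e0=⟨1,0⟩ f-->⟨1,4⟩ g-->⟨4,2⟩
  e1=⟨0,1⟩ f-->⟨3,2⟩ g-->⟨2,1⟩
  ⟦path⟧₁ = ⟨4 2; 2 1⟩
Path 2 = h;k:
  e0=⟨1,0⟩ h-->⟨2,4⟩ k-->⟨4,2⟩
  e1=⟨0,1⟩ h-->⟨1,4⟩ k-->⟨2,1⟩
  ⟦path⟧₂ = ⟨4 2; 2 1⟩
Equal? equal; square commutes

Answer: COMMUTES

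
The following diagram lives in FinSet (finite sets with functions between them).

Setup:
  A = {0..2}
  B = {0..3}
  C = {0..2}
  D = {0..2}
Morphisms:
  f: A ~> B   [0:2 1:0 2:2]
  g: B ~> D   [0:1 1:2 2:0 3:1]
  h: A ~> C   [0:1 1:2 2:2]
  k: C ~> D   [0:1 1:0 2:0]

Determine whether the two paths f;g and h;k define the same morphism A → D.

Answer: DOES NOT COMMUTE

Derivation:
1) trace f;g:
  0 f~>2 g~>0
  1 f~>0 g~>1
  2 f~>2 g~>0
  ⟦path⟧₁ = [0:0 1:1 2:0]
2) trace h;k:
  0 h~>1 k~>0
  1 h~>2 k~>0
  2 h~>2 k~>0
  ⟦path⟧₂ = [0:0 1:0 2:0]
Equal? differ; not commutative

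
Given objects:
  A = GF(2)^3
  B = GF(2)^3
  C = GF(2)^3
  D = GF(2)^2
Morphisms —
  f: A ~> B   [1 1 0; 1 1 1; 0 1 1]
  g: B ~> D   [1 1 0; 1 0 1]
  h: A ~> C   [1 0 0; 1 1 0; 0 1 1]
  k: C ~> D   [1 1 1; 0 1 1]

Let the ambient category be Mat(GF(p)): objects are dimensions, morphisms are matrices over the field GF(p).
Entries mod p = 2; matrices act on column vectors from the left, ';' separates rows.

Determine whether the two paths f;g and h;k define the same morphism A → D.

Answer: COMMUTES

Derivation:
Along f;g (path 1):
  e0=[1,0,0] f~>[1,1,0] g~>[0,1]
  e1=[0,1,0] f~>[1,1,1] g~>[0,0]
  e2=[0,0,1] f~>[0,1,1] g~>[1,1]
  ⟦path⟧₁ = [0 0 1; 1 0 1]
Along h;k (path 2):
  e0=[1,0,0] h~>[1,1,0] k~>[0,1]
  e1=[0,1,0] h~>[0,1,1] k~>[0,0]
  e2=[0,0,1] h~>[0,0,1] k~>[1,1]
  ⟦path⟧₂ = [0 0 1; 1 0 1]
Equal? YES — commutes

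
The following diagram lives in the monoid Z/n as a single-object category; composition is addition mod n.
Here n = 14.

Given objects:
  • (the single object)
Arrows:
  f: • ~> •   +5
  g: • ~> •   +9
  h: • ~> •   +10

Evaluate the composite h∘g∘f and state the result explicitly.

  0 +5≡5 +9≡0 +10≡10  (mod 14)
result: +10

Answer: +10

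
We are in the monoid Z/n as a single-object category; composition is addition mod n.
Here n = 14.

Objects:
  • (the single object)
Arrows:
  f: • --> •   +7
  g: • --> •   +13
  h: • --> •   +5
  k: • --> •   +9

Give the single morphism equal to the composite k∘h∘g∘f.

Answer: +6

Trace:
  0 +7≡7 +13≡6 +5≡11 +9≡6  (mod 14)
⟦path⟧: +6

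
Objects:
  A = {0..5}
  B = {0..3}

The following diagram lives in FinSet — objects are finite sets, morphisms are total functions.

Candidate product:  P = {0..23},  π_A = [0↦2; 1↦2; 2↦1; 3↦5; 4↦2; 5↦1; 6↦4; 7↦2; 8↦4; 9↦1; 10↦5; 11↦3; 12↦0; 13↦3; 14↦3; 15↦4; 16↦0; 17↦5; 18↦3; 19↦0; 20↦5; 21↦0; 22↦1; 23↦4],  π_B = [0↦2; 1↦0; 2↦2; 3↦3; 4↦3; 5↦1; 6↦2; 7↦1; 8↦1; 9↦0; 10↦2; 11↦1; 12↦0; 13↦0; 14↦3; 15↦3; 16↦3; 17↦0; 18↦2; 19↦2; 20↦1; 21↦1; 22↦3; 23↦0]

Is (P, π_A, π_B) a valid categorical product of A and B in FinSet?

|A|·|B| = 6·4 = 24;  |P| = 24
Check the pairing map k ↦ (π_A(k), π_B(k)):
  0 ↦ (2,2)
  1 ↦ (2,0)
  2 ↦ (1,2)
  3 ↦ (5,3)
  4 ↦ (2,3)
  5 ↦ (1,1)
  6 ↦ (4,2)
  7 ↦ (2,1)
  8 ↦ (4,1)
  9 ↦ (1,0)
  10 ↦ (5,2)
  11 ↦ (3,1)
  12 ↦ (0,0)
  13 ↦ (3,0)
  14 ↦ (3,3)
  15 ↦ (4,3)
  16 ↦ (0,3)
  17 ↦ (5,0)
  18 ↦ (3,2)
  19 ↦ (0,2)
  20 ↦ (5,1)
  21 ↦ (0,1)
  22 ↦ (1,3)
  23 ↦ (4,0)
distinct pairs in image: 24 / 24 needed
  → bijection onto A×B; projections well-typed.

Answer: VALID PRODUCT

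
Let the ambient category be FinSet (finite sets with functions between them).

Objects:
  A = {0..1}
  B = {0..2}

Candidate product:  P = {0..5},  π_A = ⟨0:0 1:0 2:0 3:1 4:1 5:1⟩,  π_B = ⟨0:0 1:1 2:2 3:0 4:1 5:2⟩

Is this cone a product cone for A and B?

Answer: VALID PRODUCT

Work:
|A|·|B| = 2·3 = 6;  |P| = 6
Check the pairing map k ↦ (π_A(k), π_B(k)):
  0 : (0,0)
  1 : (0,1)
  2 : (0,2)
  3 : (1,0)
  4 : (1,1)
  5 : (1,2)
distinct pairs in image: 6 / 6 needed
  → bijection onto A×B; projections well-typed.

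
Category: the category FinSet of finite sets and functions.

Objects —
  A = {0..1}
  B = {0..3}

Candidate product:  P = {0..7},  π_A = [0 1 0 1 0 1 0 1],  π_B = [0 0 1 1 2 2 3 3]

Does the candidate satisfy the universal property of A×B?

|A|·|B| = 2·4 = 8;  |P| = 8
Check the pairing map k ↦ (π_A(k), π_B(k)):
  0 ↦ (0,0)
  1 ↦ (1,0)
  2 ↦ (0,1)
  3 ↦ (1,1)
  4 ↦ (0,2)
  5 ↦ (1,2)
  6 ↦ (0,3)
  7 ↦ (1,3)
distinct pairs in image: 8 / 8 needed
  → bijection onto A×B; projections well-typed.

Answer: VALID PRODUCT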